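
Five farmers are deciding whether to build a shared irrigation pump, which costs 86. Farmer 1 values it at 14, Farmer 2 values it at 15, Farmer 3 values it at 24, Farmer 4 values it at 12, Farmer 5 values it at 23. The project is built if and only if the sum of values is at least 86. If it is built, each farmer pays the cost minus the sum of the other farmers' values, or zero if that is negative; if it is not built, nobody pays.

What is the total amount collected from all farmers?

Total value 88 ≥ cost 86, so it is built.
Farmer 1: others sum to 74; max(0, 86 - 74) = 12.
Farmer 2: others sum to 73; max(0, 86 - 73) = 13.
Farmer 3: others sum to 64; max(0, 86 - 64) = 22.
Farmer 4: others sum to 76; max(0, 86 - 76) = 10.
Farmer 5: others sum to 65; max(0, 86 - 65) = 21.
Total collected = 12 + 13 + 22 + 10 + 21 = 78.

78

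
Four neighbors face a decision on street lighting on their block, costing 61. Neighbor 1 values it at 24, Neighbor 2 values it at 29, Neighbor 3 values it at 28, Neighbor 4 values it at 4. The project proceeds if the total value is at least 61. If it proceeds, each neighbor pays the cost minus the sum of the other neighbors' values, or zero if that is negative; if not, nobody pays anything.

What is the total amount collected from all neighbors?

Total value 85 ≥ cost 61, so it is built.
Neighbor 1: others sum to 61; max(0, 61 - 61) = 0.
Neighbor 2: others sum to 56; max(0, 61 - 56) = 5.
Neighbor 3: others sum to 57; max(0, 61 - 57) = 4.
Neighbor 4: others sum to 81; max(0, 61 - 81) = 0.
Total collected = 0 + 5 + 4 + 0 = 9.

9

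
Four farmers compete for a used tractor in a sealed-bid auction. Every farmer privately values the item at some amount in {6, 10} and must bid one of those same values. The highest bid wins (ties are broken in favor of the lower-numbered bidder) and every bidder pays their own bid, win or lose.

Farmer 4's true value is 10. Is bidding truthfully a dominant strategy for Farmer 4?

No

Consider the case where Farmer 1 bids 6, Farmer 2 bids 6 and Farmer 3 bids 10.
Truthful bid 10: loses but pays 10, utility -10.
Bid 6 instead: loses but pays 6, utility -6.
Since -6 > -10, bidding 6 is strictly better here, so truthful bidding is not dominant.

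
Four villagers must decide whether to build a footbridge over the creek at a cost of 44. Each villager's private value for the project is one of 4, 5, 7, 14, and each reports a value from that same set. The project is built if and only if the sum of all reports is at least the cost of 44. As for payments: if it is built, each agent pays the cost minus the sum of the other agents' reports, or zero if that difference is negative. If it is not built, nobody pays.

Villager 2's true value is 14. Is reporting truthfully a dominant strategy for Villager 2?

Check each profile of the others' reports and compare truth against every alternative report.
Others report (7, 14, 14): truth gives 5, best alternative gives 0.
Others report (14, 7, 14): truth gives 5, best alternative gives 0.
Others report (14, 14, 7): truth gives 5, best alternative gives 0.
Others report (5, 14, 14): truth gives 3, best alternative gives 0.
Others report (14, 5, 14): truth gives 3, best alternative gives 0.
Others report (14, 14, 5): truth gives 3, best alternative gives 0.
(Remaining 58 profiles checked similarly; truth is weakly best in each.)
In every case the truthful report is at least as good as any alternative, so it is a dominant strategy.

Yes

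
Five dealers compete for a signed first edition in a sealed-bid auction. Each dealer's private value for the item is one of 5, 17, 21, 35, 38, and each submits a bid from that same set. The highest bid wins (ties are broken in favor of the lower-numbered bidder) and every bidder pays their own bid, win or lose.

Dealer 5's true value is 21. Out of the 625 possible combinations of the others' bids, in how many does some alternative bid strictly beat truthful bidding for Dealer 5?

610

Others bid (5, 5, 5, 5): truth gives 0; bid 17 gives 4 > 0. Violating.
Others bid (5, 5, 5, 21): truth gives -21; bid 5 gives -5 > -21. Violating.
Others bid (5, 5, 5, 35): truth gives -21; bid 5 gives -5 > -21. Violating.
Others bid (5, 5, 5, 38): truth gives -21; bid 5 gives -5 > -21. Violating.
Others bid (5, 5, 5, 17): truth gives 0; no alternative beats it.
Others bid (5, 5, 17, 5): truth gives 0; no alternative beats it.
(Checking all 625 profiles: 610 have a profitable deviation, 15 do not.)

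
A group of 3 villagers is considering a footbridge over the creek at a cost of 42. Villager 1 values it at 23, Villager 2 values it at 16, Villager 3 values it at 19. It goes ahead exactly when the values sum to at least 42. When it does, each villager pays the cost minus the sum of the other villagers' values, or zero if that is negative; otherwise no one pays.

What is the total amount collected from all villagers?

10

Total value 58 ≥ cost 42, so it is built.
Villager 1: others sum to 35; max(0, 42 - 35) = 7.
Villager 2: others sum to 42; max(0, 42 - 42) = 0.
Villager 3: others sum to 39; max(0, 42 - 39) = 3.
Total collected = 7 + 0 + 3 = 10.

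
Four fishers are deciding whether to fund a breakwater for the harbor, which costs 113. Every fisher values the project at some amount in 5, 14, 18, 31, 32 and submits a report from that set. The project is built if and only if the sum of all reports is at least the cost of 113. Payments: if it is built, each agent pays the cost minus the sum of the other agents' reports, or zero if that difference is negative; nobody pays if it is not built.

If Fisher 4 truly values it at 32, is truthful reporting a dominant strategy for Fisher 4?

Check each profile of the others' reports and compare truth against every alternative report.
Others report (32, 32, 32): truth gives 15, best alternative gives 15.
Others report (31, 32, 32): truth gives 14, best alternative gives 14.
Others report (32, 31, 32): truth gives 14, best alternative gives 14.
Others report (32, 32, 31): truth gives 14, best alternative gives 14.
Others report (31, 31, 32): truth gives 13, best alternative gives 13.
Others report (31, 32, 31): truth gives 13, best alternative gives 13.
(Remaining 119 profiles checked similarly; truth is weakly best in each.)
In every case the truthful report is at least as good as any alternative, so it is a dominant strategy.

Yes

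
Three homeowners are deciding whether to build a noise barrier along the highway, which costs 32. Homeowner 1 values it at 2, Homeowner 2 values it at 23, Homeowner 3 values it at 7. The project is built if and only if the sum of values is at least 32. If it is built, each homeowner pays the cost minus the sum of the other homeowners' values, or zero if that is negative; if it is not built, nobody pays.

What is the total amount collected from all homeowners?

Total value 32 ≥ cost 32, so it is built.
Homeowner 1: others sum to 30; max(0, 32 - 30) = 2.
Homeowner 2: others sum to 9; max(0, 32 - 9) = 23.
Homeowner 3: others sum to 25; max(0, 32 - 25) = 7.
Total collected = 2 + 23 + 7 = 32.

32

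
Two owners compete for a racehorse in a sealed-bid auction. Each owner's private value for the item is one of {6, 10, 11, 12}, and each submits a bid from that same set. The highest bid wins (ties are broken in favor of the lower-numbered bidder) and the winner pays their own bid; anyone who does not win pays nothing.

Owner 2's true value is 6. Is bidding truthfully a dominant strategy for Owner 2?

Yes

Check each profile of the others' bids and compare truth against every alternative bid.
Others bid (6): truth gives 0, best alternative gives -4.
Others bid (10): truth gives 0, best alternative gives 0.
Others bid (11): truth gives 0, best alternative gives 0.
Others bid (12): truth gives 0, best alternative gives 0.
In every case the truthful bid is at least as good as any alternative, so it is a dominant strategy.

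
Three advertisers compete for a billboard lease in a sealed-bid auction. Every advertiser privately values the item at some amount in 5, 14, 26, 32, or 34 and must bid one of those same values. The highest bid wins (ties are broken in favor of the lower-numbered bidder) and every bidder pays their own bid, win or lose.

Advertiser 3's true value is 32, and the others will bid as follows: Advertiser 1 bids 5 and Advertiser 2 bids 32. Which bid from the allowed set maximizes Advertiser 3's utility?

34

Bid 5: loses but pays 5, utility -5.
Bid 14: loses but pays 14, utility -14.
Bid 26: loses but pays 26, utility -26.
Bid 32: loses but pays 32, utility -32.
Bid 34: wins, pays 34, utility 32 - 34 = -2.
The best choice is 34 with utility -2.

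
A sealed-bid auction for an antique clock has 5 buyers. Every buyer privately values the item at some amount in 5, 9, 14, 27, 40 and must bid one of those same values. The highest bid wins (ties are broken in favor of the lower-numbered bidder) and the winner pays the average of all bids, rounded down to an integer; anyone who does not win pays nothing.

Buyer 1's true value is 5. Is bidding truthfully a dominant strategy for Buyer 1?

Check each profile of the others' bids and compare truth against every alternative bid.
Others bid (9, 9, 9, 9): truth gives 0, best alternative gives -4.
Others bid (5, 9, 9, 9): truth gives 0, best alternative gives -3.
Others bid (9, 5, 9, 9): truth gives 0, best alternative gives -3.
Others bid (9, 9, 5, 9): truth gives 0, best alternative gives -3.
Others bid (9, 9, 9, 5): truth gives 0, best alternative gives -3.
Others bid (5, 5, 9, 9): truth gives 0, best alternative gives -2.
(Remaining 619 profiles checked similarly; truth is weakly best in each.)
In every case the truthful bid is at least as good as any alternative, so it is a dominant strategy.

Yes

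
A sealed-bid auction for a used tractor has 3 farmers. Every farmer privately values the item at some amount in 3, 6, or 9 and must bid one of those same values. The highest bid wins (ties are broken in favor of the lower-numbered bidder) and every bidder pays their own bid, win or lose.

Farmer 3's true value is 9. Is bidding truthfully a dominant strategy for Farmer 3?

Consider the case where Farmer 1 bids 3 and Farmer 2 bids 3.
Truthful bid 9: wins, pays 9, utility 9 - 9 = 0.
Bid 6 instead: wins, pays 6, utility 9 - 6 = 3.
Since 3 > 0, bidding 6 is strictly better here, so truthful bidding is not dominant.

No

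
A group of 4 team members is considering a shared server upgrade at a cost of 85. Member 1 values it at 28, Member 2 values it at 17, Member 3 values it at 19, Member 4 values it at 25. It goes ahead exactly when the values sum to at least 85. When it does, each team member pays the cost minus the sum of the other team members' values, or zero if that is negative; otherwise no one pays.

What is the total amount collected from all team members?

Total value 89 ≥ cost 85, so it is built.
Member 1: others sum to 61; max(0, 85 - 61) = 24.
Member 2: others sum to 72; max(0, 85 - 72) = 13.
Member 3: others sum to 70; max(0, 85 - 70) = 15.
Member 4: others sum to 64; max(0, 85 - 64) = 21.
Total collected = 24 + 13 + 15 + 21 = 73.

73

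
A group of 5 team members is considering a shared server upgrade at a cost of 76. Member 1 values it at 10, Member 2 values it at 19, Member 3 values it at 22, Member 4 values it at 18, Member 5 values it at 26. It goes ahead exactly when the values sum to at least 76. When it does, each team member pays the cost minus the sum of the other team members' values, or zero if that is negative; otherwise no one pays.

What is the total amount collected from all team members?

Total value 95 ≥ cost 76, so it is built.
Member 1: others sum to 85; max(0, 76 - 85) = 0.
Member 2: others sum to 76; max(0, 76 - 76) = 0.
Member 3: others sum to 73; max(0, 76 - 73) = 3.
Member 4: others sum to 77; max(0, 76 - 77) = 0.
Member 5: others sum to 69; max(0, 76 - 69) = 7.
Total collected = 0 + 0 + 3 + 0 + 7 = 10.

10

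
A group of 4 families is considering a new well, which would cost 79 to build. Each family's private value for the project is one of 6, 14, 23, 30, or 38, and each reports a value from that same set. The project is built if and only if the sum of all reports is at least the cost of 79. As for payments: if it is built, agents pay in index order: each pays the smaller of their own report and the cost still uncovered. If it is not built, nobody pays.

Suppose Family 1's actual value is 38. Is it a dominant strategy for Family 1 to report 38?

No

Consider the case where Family 2 reports 6, Family 3 reports 6 and Family 4 reports 38.
Truthful report 38: project built, pays 38, utility 38 - 38 = 0.
Report 30 instead: project built, pays 30, utility 38 - 30 = 8.
Since 8 > 0, reporting 30 is strictly better here, so truthful reporting is not dominant.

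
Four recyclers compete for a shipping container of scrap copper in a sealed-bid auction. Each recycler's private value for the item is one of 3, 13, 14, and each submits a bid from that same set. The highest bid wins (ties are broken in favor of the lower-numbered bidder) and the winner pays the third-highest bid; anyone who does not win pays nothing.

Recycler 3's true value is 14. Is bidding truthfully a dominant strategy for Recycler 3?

Yes

Check each profile of the others' bids and compare truth against every alternative bid.
Others bid (3, 3, 14): truth gives 11, best alternative gives 0.
Others bid (3, 13, 3): truth gives 11, best alternative gives 0.
Others bid (13, 3, 3): truth gives 11, best alternative gives 0.
Others bid (3, 13, 13): truth gives 1, best alternative gives 0.
Others bid (3, 13, 14): truth gives 1, best alternative gives 0.
Others bid (13, 3, 13): truth gives 1, best alternative gives 0.
(Remaining 21 profiles checked similarly; truth is weakly best in each.)
In every case the truthful bid is at least as good as any alternative, so it is a dominant strategy.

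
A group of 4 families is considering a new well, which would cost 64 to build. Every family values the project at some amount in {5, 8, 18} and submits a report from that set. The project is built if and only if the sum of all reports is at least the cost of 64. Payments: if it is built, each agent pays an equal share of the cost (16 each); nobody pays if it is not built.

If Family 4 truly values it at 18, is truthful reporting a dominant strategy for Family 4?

Yes

Check each profile of the others' reports and compare truth against every alternative report.
Others report (18, 18, 18): truth gives 2, best alternative gives 0.
Others report (5, 5, 5): truth gives 0, best alternative gives 0.
Others report (5, 5, 8): truth gives 0, best alternative gives 0.
Others report (5, 5, 18): truth gives 0, best alternative gives 0.
Others report (5, 8, 5): truth gives 0, best alternative gives 0.
Others report (5, 8, 8): truth gives 0, best alternative gives 0.
(Remaining 21 profiles checked similarly; truth is weakly best in each.)
In every case the truthful report is at least as good as any alternative, so it is a dominant strategy.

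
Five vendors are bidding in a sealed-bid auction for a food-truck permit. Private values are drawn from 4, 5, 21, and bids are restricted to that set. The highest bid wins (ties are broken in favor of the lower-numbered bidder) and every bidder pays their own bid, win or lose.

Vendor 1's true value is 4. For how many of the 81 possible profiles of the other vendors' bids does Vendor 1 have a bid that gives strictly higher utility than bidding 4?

Others bid (4, 4, 4, 5): truth gives -4; bid 5 gives -1 > -4. Violating.
Others bid (4, 4, 5, 4): truth gives -4; bid 5 gives -1 > -4. Violating.
Others bid (4, 4, 5, 5): truth gives -4; bid 5 gives -1 > -4. Violating.
Others bid (4, 5, 4, 4): truth gives -4; bid 5 gives -1 > -4. Violating.
Others bid (4, 4, 4, 4): truth gives 0; no alternative beats it.
Others bid (4, 4, 4, 21): truth gives -4; no alternative beats it.
(Checking all 81 profiles: 15 have a profitable deviation, 66 do not.)

15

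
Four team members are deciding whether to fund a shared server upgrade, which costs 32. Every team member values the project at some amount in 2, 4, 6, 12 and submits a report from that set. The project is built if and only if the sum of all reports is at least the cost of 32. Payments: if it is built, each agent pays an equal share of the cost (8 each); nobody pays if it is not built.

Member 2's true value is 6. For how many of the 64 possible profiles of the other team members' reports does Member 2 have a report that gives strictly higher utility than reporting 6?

Others report (2, 12, 12): truth gives -2; report 2 gives 0 > -2. Violating.
Others report (4, 12, 12): truth gives -2; report 2 gives 0 > -2. Violating.
Others report (12, 2, 12): truth gives -2; report 2 gives 0 > -2. Violating.
Others report (12, 4, 12): truth gives -2; report 2 gives 0 > -2. Violating.
Others report (2, 2, 2): truth gives 0; no alternative beats it.
Others report (2, 2, 4): truth gives 0; no alternative beats it.
(Checking all 64 profiles: 6 have a profitable deviation, 58 do not.)

6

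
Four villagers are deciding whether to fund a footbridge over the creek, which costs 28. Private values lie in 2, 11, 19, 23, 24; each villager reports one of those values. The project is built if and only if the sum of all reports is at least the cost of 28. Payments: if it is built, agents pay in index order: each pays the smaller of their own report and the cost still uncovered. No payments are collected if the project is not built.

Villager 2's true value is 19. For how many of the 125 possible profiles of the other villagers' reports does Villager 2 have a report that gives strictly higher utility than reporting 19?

Others report (2, 2, 19): truth gives 0; report 11 gives 8 > 0. Violating.
Others report (2, 2, 23): truth gives 0; report 2 gives 17 > 0. Violating.
Others report (2, 2, 24): truth gives 0; report 2 gives 17 > 0. Violating.
Others report (2, 11, 11): truth gives 0; report 11 gives 8 > 0. Violating.
Others report (2, 2, 2): truth gives 0; no alternative beats it.
Others report (2, 2, 11): truth gives 0; no alternative beats it.
(Checking all 125 profiles: 120 have a profitable deviation, 5 do not.)

120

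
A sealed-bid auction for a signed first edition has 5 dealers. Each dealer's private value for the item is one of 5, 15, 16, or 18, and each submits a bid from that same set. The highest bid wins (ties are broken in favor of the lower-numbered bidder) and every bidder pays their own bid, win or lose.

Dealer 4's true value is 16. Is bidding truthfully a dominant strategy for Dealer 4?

No

Consider the case where Dealer 1 bids 5, Dealer 2 bids 5, Dealer 3 bids 5 and Dealer 5 bids 5.
Truthful bid 16: wins, pays 16, utility 16 - 16 = 0.
Bid 15 instead: wins, pays 15, utility 16 - 15 = 1.
Since 1 > 0, bidding 15 is strictly better here, so truthful bidding is not dominant.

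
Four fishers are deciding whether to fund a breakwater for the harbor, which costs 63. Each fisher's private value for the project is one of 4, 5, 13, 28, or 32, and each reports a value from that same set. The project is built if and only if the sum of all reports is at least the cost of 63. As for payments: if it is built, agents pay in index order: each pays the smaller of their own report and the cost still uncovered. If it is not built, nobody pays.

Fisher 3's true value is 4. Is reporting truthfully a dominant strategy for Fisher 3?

Yes

Check each profile of the others' reports and compare truth against every alternative report.
Others report (4, 28, 28): truth gives 0, best alternative gives -1.
Others report (4, 28, 32): truth gives 0, best alternative gives -1.
Others report (4, 32, 28): truth gives 0, best alternative gives -1.
Others report (4, 32, 32): truth gives 0, best alternative gives -1.
Others report (5, 28, 28): truth gives 0, best alternative gives -1.
Others report (5, 28, 32): truth gives 0, best alternative gives -1.
(Remaining 119 profiles checked similarly; truth is weakly best in each.)
In every case the truthful report is at least as good as any alternative, so it is a dominant strategy.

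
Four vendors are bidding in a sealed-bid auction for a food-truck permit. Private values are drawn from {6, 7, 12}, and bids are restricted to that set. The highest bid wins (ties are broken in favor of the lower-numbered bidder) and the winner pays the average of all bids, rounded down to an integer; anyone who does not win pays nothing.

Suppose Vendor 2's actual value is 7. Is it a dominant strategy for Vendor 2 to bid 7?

Yes

Check each profile of the others' bids and compare truth against every alternative bid.
Others bid (6, 6, 6): truth gives 1, best alternative gives 0.
Others bid (6, 6, 7): truth gives 1, best alternative gives 0.
Others bid (6, 7, 6): truth gives 1, best alternative gives 0.
Others bid (6, 7, 7): truth gives 1, best alternative gives 0.
Others bid (6, 6, 12): truth gives 0, best alternative gives 0.
Others bid (6, 7, 12): truth gives 0, best alternative gives 0.
(Remaining 21 profiles checked similarly; truth is weakly best in each.)
In every case the truthful bid is at least as good as any alternative, so it is a dominant strategy.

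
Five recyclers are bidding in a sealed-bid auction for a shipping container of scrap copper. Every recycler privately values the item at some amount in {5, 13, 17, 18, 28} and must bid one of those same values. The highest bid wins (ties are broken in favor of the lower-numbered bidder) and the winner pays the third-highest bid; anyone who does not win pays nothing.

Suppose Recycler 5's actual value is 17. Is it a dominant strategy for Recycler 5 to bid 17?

Consider the case where Recycler 1 bids 5, Recycler 2 bids 5, Recycler 3 bids 5 and Recycler 4 bids 17.
Truthful bid 17: loses, pays 0, utility 0.
Bid 18 instead: wins, pays 5, utility 17 - 5 = 12.
Since 12 > 0, bidding 18 is strictly better here, so truthful bidding is not dominant.

No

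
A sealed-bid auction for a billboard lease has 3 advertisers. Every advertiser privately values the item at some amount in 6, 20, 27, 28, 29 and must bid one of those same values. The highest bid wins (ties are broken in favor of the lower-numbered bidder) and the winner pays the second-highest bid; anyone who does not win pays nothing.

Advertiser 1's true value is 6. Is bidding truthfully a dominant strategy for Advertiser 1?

Check each profile of the others' bids and compare truth against every alternative bid.
Others bid (6, 20): truth gives 0, best alternative gives -14.
Others bid (20, 6): truth gives 0, best alternative gives -14.
Others bid (20, 20): truth gives 0, best alternative gives -14.
Others bid (6, 6): truth gives 0, best alternative gives 0.
Others bid (6, 27): truth gives 0, best alternative gives 0.
Others bid (6, 28): truth gives 0, best alternative gives 0.
(Remaining 19 profiles checked similarly; truth is weakly best in each.)
In every case the truthful bid is at least as good as any alternative, so it is a dominant strategy.

Yes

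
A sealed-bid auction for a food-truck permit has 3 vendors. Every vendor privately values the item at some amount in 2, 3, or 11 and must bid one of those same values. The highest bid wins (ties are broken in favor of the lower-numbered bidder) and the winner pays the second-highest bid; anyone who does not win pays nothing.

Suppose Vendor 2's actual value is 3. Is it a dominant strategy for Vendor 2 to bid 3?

Yes

Check each profile of the others' bids and compare truth against every alternative bid.
Others bid (2, 2): truth gives 1, best alternative gives 1.
Others bid (2, 3): truth gives 0, best alternative gives 0.
Others bid (2, 11): truth gives 0, best alternative gives 0.
Others bid (3, 2): truth gives 0, best alternative gives 0.
Others bid (3, 3): truth gives 0, best alternative gives 0.
Others bid (3, 11): truth gives 0, best alternative gives 0.
(Remaining 3 profiles checked similarly; truth is weakly best in each.)
In every case the truthful bid is at least as good as any alternative, so it is a dominant strategy.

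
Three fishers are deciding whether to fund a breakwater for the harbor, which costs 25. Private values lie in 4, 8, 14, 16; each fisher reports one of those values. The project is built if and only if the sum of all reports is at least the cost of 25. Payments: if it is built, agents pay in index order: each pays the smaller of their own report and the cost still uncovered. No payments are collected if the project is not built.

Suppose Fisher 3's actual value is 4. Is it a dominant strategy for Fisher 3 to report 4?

Yes

Check each profile of the others' reports and compare truth against every alternative report.
Others report (4, 14): truth gives 0, best alternative gives -3.
Others report (14, 4): truth gives 0, best alternative gives -3.
Others report (4, 16): truth gives 0, best alternative gives -1.
Others report (16, 4): truth gives 0, best alternative gives -1.
Others report (14, 14): truth gives 4, best alternative gives 4.
Others report (14, 16): truth gives 4, best alternative gives 4.
(Remaining 10 profiles checked similarly; truth is weakly best in each.)
In every case the truthful report is at least as good as any alternative, so it is a dominant strategy.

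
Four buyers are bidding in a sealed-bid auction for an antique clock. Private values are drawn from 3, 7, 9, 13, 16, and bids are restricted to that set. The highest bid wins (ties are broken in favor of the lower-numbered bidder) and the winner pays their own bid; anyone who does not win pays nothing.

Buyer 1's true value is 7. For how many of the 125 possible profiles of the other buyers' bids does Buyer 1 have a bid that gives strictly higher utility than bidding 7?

1

Others bid (3, 3, 3): truth gives 0; bid 3 gives 4 > 0. Violating.
Others bid (3, 3, 7): truth gives 0; no alternative beats it.
Others bid (3, 3, 9): truth gives 0; no alternative beats it.
(Checking all 125 profiles: 1 has a profitable deviation, 124 do not.)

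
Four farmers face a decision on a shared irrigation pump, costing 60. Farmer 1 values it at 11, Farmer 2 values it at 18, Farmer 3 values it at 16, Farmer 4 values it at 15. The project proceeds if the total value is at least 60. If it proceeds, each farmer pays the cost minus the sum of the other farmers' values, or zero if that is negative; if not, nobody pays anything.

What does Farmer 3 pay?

Total value 60 ≥ cost 60, so the project is built.
The other farmers' values sum to 44.
Cost minus that sum is 60 - 44 = 16.

16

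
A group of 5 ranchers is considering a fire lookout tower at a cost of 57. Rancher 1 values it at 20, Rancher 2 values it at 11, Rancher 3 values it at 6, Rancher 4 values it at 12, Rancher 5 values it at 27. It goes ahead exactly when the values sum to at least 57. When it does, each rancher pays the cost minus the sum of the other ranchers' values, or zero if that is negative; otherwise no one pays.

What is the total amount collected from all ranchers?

Total value 76 ≥ cost 57, so it is built.
Rancher 1: others sum to 56; max(0, 57 - 56) = 1.
Rancher 2: others sum to 65; max(0, 57 - 65) = 0.
Rancher 3: others sum to 70; max(0, 57 - 70) = 0.
Rancher 4: others sum to 64; max(0, 57 - 64) = 0.
Rancher 5: others sum to 49; max(0, 57 - 49) = 8.
Total collected = 1 + 0 + 0 + 0 + 8 = 9.

9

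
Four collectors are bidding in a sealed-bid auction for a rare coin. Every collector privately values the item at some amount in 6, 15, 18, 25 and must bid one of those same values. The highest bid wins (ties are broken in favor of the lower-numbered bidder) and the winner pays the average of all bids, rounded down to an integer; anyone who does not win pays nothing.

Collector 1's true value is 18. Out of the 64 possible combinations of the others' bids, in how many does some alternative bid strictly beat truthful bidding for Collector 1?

16

Others bid (6, 6, 6): truth gives 9; bid 6 gives 12 > 9. Violating.
Others bid (6, 6, 15): truth gives 7; bid 15 gives 8 > 7. Violating.
Others bid (6, 6, 25): truth gives 0; bid 25 gives 3 > 0. Violating.
Others bid (6, 15, 6): truth gives 7; bid 15 gives 8 > 7. Violating.
Others bid (6, 6, 18): truth gives 6; no alternative beats it.
Others bid (6, 15, 18): truth gives 4; no alternative beats it.
(Checking all 64 profiles: 16 have a profitable deviation, 48 do not.)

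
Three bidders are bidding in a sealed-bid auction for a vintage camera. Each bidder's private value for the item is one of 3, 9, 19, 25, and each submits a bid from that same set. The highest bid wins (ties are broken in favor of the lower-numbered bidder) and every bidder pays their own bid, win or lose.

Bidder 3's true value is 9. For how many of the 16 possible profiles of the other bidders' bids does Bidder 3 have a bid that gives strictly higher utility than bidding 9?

15

Others bid (3, 9): truth gives -9; bid 3 gives -3 > -9. Violating.
Others bid (3, 19): truth gives -9; bid 3 gives -3 > -9. Violating.
Others bid (3, 25): truth gives -9; bid 3 gives -3 > -9. Violating.
Others bid (9, 3): truth gives -9; bid 3 gives -3 > -9. Violating.
Others bid (3, 3): truth gives 0; no alternative beats it.
(Checking all 16 profiles: 15 have a profitable deviation, 1 does not.)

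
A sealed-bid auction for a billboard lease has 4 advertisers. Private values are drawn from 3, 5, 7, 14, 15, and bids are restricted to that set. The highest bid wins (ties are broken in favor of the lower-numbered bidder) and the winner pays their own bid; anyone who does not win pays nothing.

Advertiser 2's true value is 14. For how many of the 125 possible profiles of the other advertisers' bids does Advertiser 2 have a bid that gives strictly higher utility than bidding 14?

18

Others bid (3, 3, 3): truth gives 0; bid 5 gives 9 > 0. Violating.
Others bid (3, 3, 5): truth gives 0; bid 5 gives 9 > 0. Violating.
Others bid (3, 3, 7): truth gives 0; bid 7 gives 7 > 0. Violating.
Others bid (3, 5, 3): truth gives 0; bid 5 gives 9 > 0. Violating.
Others bid (3, 3, 14): truth gives 0; no alternative beats it.
Others bid (3, 3, 15): truth gives 0; no alternative beats it.
(Checking all 125 profiles: 18 have a profitable deviation, 107 do not.)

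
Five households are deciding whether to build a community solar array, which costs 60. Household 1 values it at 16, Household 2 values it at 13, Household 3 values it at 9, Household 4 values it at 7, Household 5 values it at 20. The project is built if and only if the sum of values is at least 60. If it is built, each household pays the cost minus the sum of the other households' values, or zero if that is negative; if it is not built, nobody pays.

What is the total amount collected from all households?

40

Total value 65 ≥ cost 60, so it is built.
Household 1: others sum to 49; max(0, 60 - 49) = 11.
Household 2: others sum to 52; max(0, 60 - 52) = 8.
Household 3: others sum to 56; max(0, 60 - 56) = 4.
Household 4: others sum to 58; max(0, 60 - 58) = 2.
Household 5: others sum to 45; max(0, 60 - 45) = 15.
Total collected = 11 + 8 + 4 + 2 + 15 = 40.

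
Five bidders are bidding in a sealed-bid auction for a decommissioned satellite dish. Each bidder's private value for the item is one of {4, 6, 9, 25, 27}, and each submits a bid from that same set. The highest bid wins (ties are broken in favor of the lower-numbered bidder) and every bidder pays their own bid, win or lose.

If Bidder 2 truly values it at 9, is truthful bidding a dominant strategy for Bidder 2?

Consider the case where Bidder 1 bids 4, Bidder 3 bids 4, Bidder 4 bids 4 and Bidder 5 bids 4.
Truthful bid 9: wins, pays 9, utility 9 - 9 = 0.
Bid 6 instead: wins, pays 6, utility 9 - 6 = 3.
Since 3 > 0, bidding 6 is strictly better here, so truthful bidding is not dominant.

No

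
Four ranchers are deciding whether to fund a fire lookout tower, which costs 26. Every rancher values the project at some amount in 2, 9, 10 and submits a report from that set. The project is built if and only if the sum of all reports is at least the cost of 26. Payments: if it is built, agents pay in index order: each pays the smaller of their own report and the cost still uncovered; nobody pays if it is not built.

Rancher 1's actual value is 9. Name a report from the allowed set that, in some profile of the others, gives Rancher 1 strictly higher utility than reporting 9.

2

Suppose Rancher 2 reports 9, Rancher 3 reports 9 and Rancher 4 reports 9.
Report 9: project built, pays 9, utility 9 - 9 = 0.
Report 2: project built, pays 2, utility 9 - 2 = 7.
So reporting 2 beats truth here (7 > 0).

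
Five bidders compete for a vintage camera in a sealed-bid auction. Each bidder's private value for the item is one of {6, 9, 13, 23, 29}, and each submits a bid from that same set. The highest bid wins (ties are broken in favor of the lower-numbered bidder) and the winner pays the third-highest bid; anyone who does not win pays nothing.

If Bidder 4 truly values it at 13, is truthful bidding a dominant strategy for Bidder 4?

Consider the case where Bidder 1 bids 6, Bidder 2 bids 6, Bidder 3 bids 6 and Bidder 5 bids 23.
Truthful bid 13: loses, pays 0, utility 0.
Bid 23 instead: wins, pays 6, utility 13 - 6 = 7.
Since 7 > 0, bidding 23 is strictly better here, so truthful bidding is not dominant.

No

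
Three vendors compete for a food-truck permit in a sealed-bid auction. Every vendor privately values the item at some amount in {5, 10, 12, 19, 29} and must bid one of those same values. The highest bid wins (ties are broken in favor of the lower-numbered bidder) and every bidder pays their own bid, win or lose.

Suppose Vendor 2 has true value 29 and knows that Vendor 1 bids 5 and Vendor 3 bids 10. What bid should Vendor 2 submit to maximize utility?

10

Bid 5: loses but pays 5, utility -5.
Bid 10: wins, pays 10, utility 29 - 10 = 19.
Bid 12: wins, pays 12, utility 29 - 12 = 17.
Bid 19: wins, pays 19, utility 29 - 19 = 10.
Bid 29: wins, pays 29, utility 29 - 29 = 0.
The best choice is 10 with utility 19.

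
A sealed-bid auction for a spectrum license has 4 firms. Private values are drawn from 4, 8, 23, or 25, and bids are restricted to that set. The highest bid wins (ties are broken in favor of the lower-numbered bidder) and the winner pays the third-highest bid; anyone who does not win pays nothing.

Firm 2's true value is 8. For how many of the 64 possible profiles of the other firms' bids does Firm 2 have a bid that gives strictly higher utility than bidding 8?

Others bid (4, 4, 23): truth gives 0; bid 23 gives 4 > 0. Violating.
Others bid (4, 4, 25): truth gives 0; bid 25 gives 4 > 0. Violating.
Others bid (4, 23, 4): truth gives 0; bid 23 gives 4 > 0. Violating.
Others bid (4, 25, 4): truth gives 0; bid 25 gives 4 > 0. Violating.
Others bid (4, 4, 4): truth gives 4; no alternative beats it.
Others bid (4, 4, 8): truth gives 4; no alternative beats it.
(Checking all 64 profiles: 6 have a profitable deviation, 58 do not.)

6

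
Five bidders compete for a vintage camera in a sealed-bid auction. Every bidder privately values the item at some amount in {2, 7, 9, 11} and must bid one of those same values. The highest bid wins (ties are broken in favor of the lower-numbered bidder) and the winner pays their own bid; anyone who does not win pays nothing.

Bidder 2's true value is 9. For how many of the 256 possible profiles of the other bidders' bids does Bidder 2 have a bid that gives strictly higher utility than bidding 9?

Others bid (2, 2, 2, 2): truth gives 0; bid 7 gives 2 > 0. Violating.
Others bid (2, 2, 2, 7): truth gives 0; bid 7 gives 2 > 0. Violating.
Others bid (2, 2, 7, 2): truth gives 0; bid 7 gives 2 > 0. Violating.
Others bid (2, 2, 7, 7): truth gives 0; bid 7 gives 2 > 0. Violating.
Others bid (2, 2, 2, 9): truth gives 0; no alternative beats it.
Others bid (2, 2, 2, 11): truth gives 0; no alternative beats it.
(Checking all 256 profiles: 8 have a profitable deviation, 248 do not.)

8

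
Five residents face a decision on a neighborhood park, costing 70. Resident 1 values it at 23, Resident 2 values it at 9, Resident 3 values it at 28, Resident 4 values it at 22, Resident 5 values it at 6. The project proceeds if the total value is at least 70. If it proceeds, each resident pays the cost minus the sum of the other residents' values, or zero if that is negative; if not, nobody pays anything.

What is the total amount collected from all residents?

Total value 88 ≥ cost 70, so it is built.
Resident 1: others sum to 65; max(0, 70 - 65) = 5.
Resident 2: others sum to 79; max(0, 70 - 79) = 0.
Resident 3: others sum to 60; max(0, 70 - 60) = 10.
Resident 4: others sum to 66; max(0, 70 - 66) = 4.
Resident 5: others sum to 82; max(0, 70 - 82) = 0.
Total collected = 5 + 0 + 10 + 4 + 0 = 19.

19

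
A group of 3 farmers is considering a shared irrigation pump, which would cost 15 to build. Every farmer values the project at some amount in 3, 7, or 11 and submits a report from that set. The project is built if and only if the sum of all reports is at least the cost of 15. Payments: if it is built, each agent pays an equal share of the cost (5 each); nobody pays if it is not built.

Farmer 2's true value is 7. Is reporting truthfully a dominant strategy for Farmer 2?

Consider the case where Farmer 1 reports 3 and Farmer 3 reports 3.
Truthful report 7: project not built, utility 0.
Report 11 instead: project built, pays 5, utility 7 - 5 = 2.
Since 2 > 0, reporting 11 is strictly better here, so truthful reporting is not dominant.

No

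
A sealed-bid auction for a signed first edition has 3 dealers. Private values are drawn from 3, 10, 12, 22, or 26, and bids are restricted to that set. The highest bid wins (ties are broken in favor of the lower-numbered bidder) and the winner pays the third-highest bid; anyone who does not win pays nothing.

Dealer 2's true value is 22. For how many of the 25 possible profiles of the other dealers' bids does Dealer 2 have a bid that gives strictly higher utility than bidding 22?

6

Others bid (3, 26): truth gives 0; bid 26 gives 19 > 0. Violating.
Others bid (10, 26): truth gives 0; bid 26 gives 12 > 0. Violating.
Others bid (12, 26): truth gives 0; bid 26 gives 10 > 0. Violating.
Others bid (22, 3): truth gives 0; bid 26 gives 19 > 0. Violating.
Others bid (3, 3): truth gives 19; no alternative beats it.
Others bid (3, 10): truth gives 19; no alternative beats it.
(Checking all 25 profiles: 6 have a profitable deviation, 19 do not.)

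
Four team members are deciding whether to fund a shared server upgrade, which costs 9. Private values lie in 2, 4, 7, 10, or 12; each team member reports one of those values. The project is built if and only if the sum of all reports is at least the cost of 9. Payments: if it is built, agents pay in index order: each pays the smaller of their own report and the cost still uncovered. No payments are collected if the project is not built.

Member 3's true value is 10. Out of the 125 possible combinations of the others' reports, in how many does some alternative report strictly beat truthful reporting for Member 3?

Others report (2, 2, 2): truth gives 5; report 4 gives 6 > 5. Violating.
Others report (2, 2, 4): truth gives 5; report 2 gives 8 > 5. Violating.
Others report (2, 2, 7): truth gives 5; report 2 gives 8 > 5. Violating.
Others report (2, 2, 10): truth gives 5; report 2 gives 8 > 5. Violating.
Others report (2, 7, 2): truth gives 10; no alternative beats it.
Others report (2, 7, 4): truth gives 10; no alternative beats it.
(Checking all 125 profiles: 15 have a profitable deviation, 110 do not.)

15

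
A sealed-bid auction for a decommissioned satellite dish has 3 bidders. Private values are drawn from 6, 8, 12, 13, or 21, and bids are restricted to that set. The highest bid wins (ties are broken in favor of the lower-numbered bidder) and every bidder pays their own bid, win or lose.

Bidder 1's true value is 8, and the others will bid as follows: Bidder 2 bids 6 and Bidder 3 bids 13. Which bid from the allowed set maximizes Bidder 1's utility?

Bid 6: loses but pays 6, utility -6.
Bid 8: loses but pays 8, utility -8.
Bid 12: loses but pays 12, utility -12.
Bid 13: wins, pays 13, utility 8 - 13 = -5.
Bid 21: wins, pays 21, utility 8 - 21 = -13.
The best choice is 13 with utility -5.

13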